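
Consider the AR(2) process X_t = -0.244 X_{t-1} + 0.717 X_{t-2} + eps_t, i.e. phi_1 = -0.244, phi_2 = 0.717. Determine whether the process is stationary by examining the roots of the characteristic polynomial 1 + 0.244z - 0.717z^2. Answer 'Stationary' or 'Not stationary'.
\text{Stationary}

The AR(p) characteristic polynomial is P(z) = 1 + 0.244z - 0.717z^2.
Stationarity requires all roots to lie outside the unit circle, i.e. |z| > 1 for every root.
Set 1 + (0.244) z + (-0.717) z^2 = 0, i.e. a z^2 + b z + c = 0 with a = -0.717, b = 0.244, c = 1.
Discriminant D = b^2 - 4ac = (0.244)^2 - 4*(-0.717)*1 = 0.059536 - (-2.868) = 2.927536.
D >= 0, so the roots are real: z = (-b +/- sqrt(D)) / (2a) = (-0.244 +/- 1.711004) / (-1.434).
  z_1 = (-0.244 + 1.711004) / (-1.434) = -1.023,   |z_1| = 1.023.
  z_2 = (-0.244 - 1.711004) / (-1.434) = 1.3633,   |z_2| = 1.3633.
Moduli of all roots: 1.0230, 1.3633.
All moduli strictly greater than 1? Yes.
Verdict: Stationary.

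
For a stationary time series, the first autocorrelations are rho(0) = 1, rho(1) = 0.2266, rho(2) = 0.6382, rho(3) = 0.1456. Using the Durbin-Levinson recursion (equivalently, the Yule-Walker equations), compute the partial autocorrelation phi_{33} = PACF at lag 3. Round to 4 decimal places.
\phi_{33} = -0.0849

The PACF at lag k is phi_{kk}, the last component of the solution
to the Yule-Walker system G_k phi = r_k where
  (G_k)_{ij} = rho(|i - j|), (r_k)_i = rho(i), i,j = 1..k.
Equivalently, Durbin-Levinson gives phi_{kk} iteratively:
  phi_{11} = rho(1)
  phi_{kk} = [rho(k) - sum_{j=1..k-1} phi_{k-1,j} rho(k-j)]
            / [1 - sum_{j=1..k-1} phi_{k-1,j} rho(j)],
  phi_{k,j} = phi_{k-1,j} - phi_{kk} phi_{k-1,k-j},  j = 1..k-1.
Step k = 1:
  phi_11 = rho(1) = 0.2266.
Step k = 2:
  phi_22 = [rho(2) - phi_11 rho(1)] / [1 - phi_11 rho(1)] = [0.6382 - (0.2266)(0.2266)] / [1 - (0.2266)(0.2266)]
         = 0.58685244 / 0.94865244 = 0.618617.
  Update: phi_21 = phi_11 - phi_22 phi_11 = 0.2266 - (0.618617)(0.2266) = 0.086421.
Step k = 3:
  phi_33 = [rho(3) - phi_21 rho(2) - phi_22 rho(1)] / [1 - phi_21 rho(1) - phi_22 rho(2)]
    numerator   = 0.1456 - (0.086421)(0.6382) - (0.618617)(0.2266) = -0.04973273
    denominator = 1 - (0.086421)(0.2266) - (0.618617)(0.6382) = 0.5856156
  phi_33 = -0.04973273 / 0.5856156 = -0.0849.
Therefore phi_{33} = -0.0849.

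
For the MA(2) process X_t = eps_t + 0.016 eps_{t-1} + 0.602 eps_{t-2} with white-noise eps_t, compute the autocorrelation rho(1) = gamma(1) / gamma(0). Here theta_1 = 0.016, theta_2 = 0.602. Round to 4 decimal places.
\rho(1) = 0.0188

For an MA(q) process with theta_0 = 1, the autocovariance is
  gamma(k) = sigma^2 * sum_{i=0..q-k} theta_i * theta_{i+k},
and rho(k) = gamma(k) / gamma(0). Sigma^2 cancels.
  numerator   = (1)*(0.016) + (0.016)*(0.602) = 0.025632.
  denominator = (1)^2 + (0.016)^2 + (0.602)^2 = 1.36266.
  rho(1) = 0.025632 / 1.36266 = 0.0188.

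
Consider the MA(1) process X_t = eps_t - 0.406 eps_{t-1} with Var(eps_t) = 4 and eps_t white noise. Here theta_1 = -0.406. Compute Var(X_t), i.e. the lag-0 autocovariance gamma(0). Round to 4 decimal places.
\gamma(0) = 4.6593

For an MA(q) process X_t = eps_t + sum_i theta_i eps_{t-i} with
Var(eps_t) = sigma^2, the variance is
  gamma(0) = sigma^2 * (1 + sum_i theta_i^2).
  sum_i theta_i^2 = (-0.406)^2 = 0.164836.
  gamma(0) = 4 * (1 + 0.164836) = 4 * 1.164836 = 4.659344, which rounds to 4.6593.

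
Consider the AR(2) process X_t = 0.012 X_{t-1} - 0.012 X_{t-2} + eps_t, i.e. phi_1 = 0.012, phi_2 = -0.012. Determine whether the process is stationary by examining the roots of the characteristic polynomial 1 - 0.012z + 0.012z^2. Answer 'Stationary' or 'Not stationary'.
\text{Stationary}

The AR(p) characteristic polynomial is P(z) = 1 - 0.012z + 0.012z^2.
Stationarity requires all roots to lie outside the unit circle, i.e. |z| > 1 for every root.
Set 1 + (-0.012) z + (0.012) z^2 = 0, i.e. a z^2 + b z + c = 0 with a = 0.012, b = -0.012, c = 1.
Discriminant D = b^2 - 4ac = (-0.012)^2 - 4*(0.012)*1 = 0.000144 - (0.048) = -0.047856.
D < 0, so the roots are the complex-conjugate pair z = (-b +/- i sqrt(-D)) / (2a) = 0.5 +/- 9.115i.
For a conjugate pair |z|^2 = z * conj(z) = (product of roots) = c/a = 1/(0.012) = 83.333333, so |z| = sqrt(83.333333) = 9.1287 for both roots.
Moduli of all roots: 9.1287, 9.1287.
All moduli strictly greater than 1? Yes.
Verdict: Stationary.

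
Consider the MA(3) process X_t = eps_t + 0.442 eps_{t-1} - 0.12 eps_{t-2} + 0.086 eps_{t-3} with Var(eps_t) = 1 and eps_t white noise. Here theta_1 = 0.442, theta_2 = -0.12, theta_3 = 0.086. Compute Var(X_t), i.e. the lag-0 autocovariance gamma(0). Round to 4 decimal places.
\gamma(0) = 1.2172

For an MA(q) process X_t = eps_t + sum_i theta_i eps_{t-i} with
Var(eps_t) = sigma^2, the variance is
  gamma(0) = sigma^2 * (1 + sum_i theta_i^2).
  sum_i theta_i^2 = (0.442)^2 + (-0.12)^2 + (0.086)^2 = 0.195364 + 0.0144 + 0.007396 = 0.21716.
  gamma(0) = 1 * (1 + 0.21716) = 1 * 1.21716 = 1.21716, which rounds to 1.2172.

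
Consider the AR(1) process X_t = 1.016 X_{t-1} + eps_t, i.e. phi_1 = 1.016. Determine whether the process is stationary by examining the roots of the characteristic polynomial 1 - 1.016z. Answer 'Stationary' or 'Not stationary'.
\text{Not stationary}

The AR(p) characteristic polynomial is P(z) = 1 - 1.016z.
Stationarity requires all roots to lie outside the unit circle, i.e. |z| > 1 for every root.
This is linear in z: 1 + (-1.016) z = 0  =>  z = -1/(-1.016) = 0.984252,  |z| = 0.984252.
Moduli of all roots: 0.9843.
All moduli strictly greater than 1? No.
Verdict: Not stationary.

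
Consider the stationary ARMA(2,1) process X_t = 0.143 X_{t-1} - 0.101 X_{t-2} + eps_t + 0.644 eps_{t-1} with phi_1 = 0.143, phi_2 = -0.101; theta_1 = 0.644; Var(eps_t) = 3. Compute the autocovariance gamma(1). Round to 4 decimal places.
\gamma(1) = 2.3882

Multiply the model equation by X_{t-k} and take expectations. With theta_0 = psi_0 = 1 and psi_j the MA(infinity) weights, this gives
  gamma(k) - sum_i phi_i gamma(k-i) = c_k,
  c_k = sigma^2 * sum_{j=k..q} theta_j psi_{j-k}   (c_k = 0 for k > q),
using gamma(-m) = gamma(m).
psi-weights needed (psi_j = theta_j + sum_i phi_i psi_{j-i}):
  psi_1 = theta_1 + phi_1 = 0.644 + (0.143) = 0.787
Right-hand sides:
  c_0 = sigma^2 (1 + theta_1 psi_1) = 3 * (1 + (0.644)(0.787)) = 3 * 1.506828 = 4.520484
  c_1 = sigma^2 theta_1 = 3 * (0.644) = 1.932
  c_2 = 0
Equations for k = 0, 1, 2 (AR order 2, c_2 = 0):
  (E0) gamma(0) = phi_1 gamma(1) + phi_2 gamma(2) + c_0
  (E1) gamma(1) = phi_1 gamma(0) + phi_2 gamma(1) + c_1
  (E2) gamma(2) = phi_1 gamma(1) + phi_2 gamma(0)
From (E1): gamma(1) = A gamma(0) + B with
  A = phi_1 / (1 - phi_2) = 0.143 / 1.101 = 0.129882,   B = c_1 / (1 - phi_2) = 1.932 / 1.101 = 1.754768.
Insert (E2) into (E0): gamma(0) (1 - phi_2^2) = phi_1 (1 + phi_2) gamma(1) + c_0.
  phi_1 (1 + phi_2) = (0.143)(0.899) = 0.128557,   1 - phi_2^2 = 0.989799.
Replace gamma(1) by A gamma(0) + B and collect gamma(0):
  gamma(0) [0.989799 - (0.128557)(0.129882)] = (0.128557)(1.754768) + 4.520484
  gamma(0) * 0.973102 = 4.746072
  gamma(0) = 4.746072 / 0.973102 = 4.877261.
  gamma(1) = A gamma(0) + B = (0.129882)(4.877261) + (1.754768) = 2.388237.
Therefore gamma(1) = 2.3882 (to 4 decimal places).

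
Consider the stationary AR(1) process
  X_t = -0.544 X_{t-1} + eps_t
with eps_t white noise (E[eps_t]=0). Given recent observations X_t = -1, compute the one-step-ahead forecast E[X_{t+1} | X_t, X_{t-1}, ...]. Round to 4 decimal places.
E[X_{t+1} \mid \mathcal F_t] = 0.5440

For an AR(p) model X_t = c + sum_i phi_i X_{t-i} + eps_t, the
one-step-ahead conditional mean is
  E[X_{t+1} | X_t, ...] = c + sum_i phi_i X_{t+1-i}.
Substitute known values:
  E[X_{t+1} | ...] = (-0.544) * (-1)
                   = 0.5440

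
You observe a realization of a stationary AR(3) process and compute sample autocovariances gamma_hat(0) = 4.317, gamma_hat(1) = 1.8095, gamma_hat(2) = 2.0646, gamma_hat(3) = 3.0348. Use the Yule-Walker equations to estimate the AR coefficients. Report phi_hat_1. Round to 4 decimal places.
\hat\phi_{1} = 0.0480

The Yule-Walker equations for an AR(p) process read, in matrix form,
  Gamma_p phi = r_p,   with   (Gamma_p)_{ij} = gamma(|i - j|),
                       (r_p)_i = gamma(i),   i,j = 1..p.
Substitute the sample gammas (Toeplitz matrix and right-hand side of size 3):
  Gamma_p = [[4.317, 1.8095, 2.0646], [1.8095, 4.317, 1.8095], [2.0646, 1.8095, 4.317]]
  r_p     = [1.8095, 2.0646, 3.0348]
Written out (R1..R3):
  (R1) 4.317 phi_1 + 1.8095 phi_2 + 2.0646 phi_3 = 1.8095
  (R2) 1.8095 phi_1 + 4.317 phi_2 + 1.8095 phi_3 = 2.0646
  (R3) 2.0646 phi_1 + 1.8095 phi_2 + 4.317 phi_3 = 3.0348
Gaussian elimination:
  R2 <- R2 - (1.8095/4.317) R1 = R2 - (0.419157) R1:  3.558536 phi_2 + 0.944109 phi_3 = 1.306136
  R3 <- R3 - (2.0646/4.317) R1 = R3 - (0.478249) R1:  0.944109 phi_2 + 3.329608 phi_3 = 2.169409
  R3 <- R3 - (0.944109/3.558536) R2 = R3 - (0.265308) R2:  3.079128 phi_3 = 1.82288
Back-substitution:
  phi_hat_3 = 1.82288 / 3.079128 = 0.592012
  phi_hat_2 = (1.306136 - (0.944109)(0.592012)) / 3.558536 = 0.209977
  phi_hat_1 = (1.8095 - (1.8095)(0.209977) - (2.0646)(0.592012)) / 4.317 = 0.048014
So phi_hat = [0.0480, 0.2100, 0.5920].
Therefore phi_hat_1 = 0.0480.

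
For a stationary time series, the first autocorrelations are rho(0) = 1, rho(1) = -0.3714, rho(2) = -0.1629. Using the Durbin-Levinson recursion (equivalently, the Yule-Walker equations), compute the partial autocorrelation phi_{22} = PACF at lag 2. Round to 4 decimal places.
\phi_{22} = -0.3490

The PACF at lag k is phi_{kk}, the last component of the solution
to the Yule-Walker system G_k phi = r_k where
  (G_k)_{ij} = rho(|i - j|), (r_k)_i = rho(i), i,j = 1..k.
Equivalently, Durbin-Levinson gives phi_{kk} iteratively:
  phi_{11} = rho(1)
  phi_{kk} = [rho(k) - sum_{j=1..k-1} phi_{k-1,j} rho(k-j)]
            / [1 - sum_{j=1..k-1} phi_{k-1,j} rho(j)],
  phi_{k,j} = phi_{k-1,j} - phi_{kk} phi_{k-1,k-j},  j = 1..k-1.
Step k = 1:
  phi_11 = rho(1) = -0.3714.
Step k = 2:
  phi_22 = [rho(2) - phi_11 rho(1)] / [1 - phi_11 rho(1)] = [-0.1629 - (-0.3714)(-0.3714)] / [1 - (-0.3714)(-0.3714)]
         = -0.30083796 / 0.86206204 = -0.349.
Therefore phi_{22} = -0.3490.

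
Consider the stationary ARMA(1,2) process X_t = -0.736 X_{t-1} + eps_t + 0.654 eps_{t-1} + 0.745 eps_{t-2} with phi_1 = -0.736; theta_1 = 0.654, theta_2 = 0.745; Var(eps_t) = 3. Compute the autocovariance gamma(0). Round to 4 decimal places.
\gamma(0) = 7.2658

Multiply the model equation by X_{t-k} and take expectations. With theta_0 = psi_0 = 1 and psi_j the MA(infinity) weights, this gives
  gamma(k) - sum_i phi_i gamma(k-i) = c_k,
  c_k = sigma^2 * sum_{j=k..q} theta_j psi_{j-k}   (c_k = 0 for k > q),
using gamma(-m) = gamma(m).
psi-weights needed (psi_j = theta_j + sum_i phi_i psi_{j-i}):
  psi_1 = theta_1 + phi_1 = 0.654 + (-0.736) = -0.082
  psi_2 = theta_2 + phi_1 psi_1 = 0.745 + (-0.736)(-0.082) = 0.805352
Right-hand sides:
  c_0 = sigma^2 (1 + theta_1 psi_1 + theta_2 psi_2) = 3 * (1 + (0.654)(-0.082) + (0.745)(0.805352)) = 3 * 1.546359 = 4.639078
  c_1 = sigma^2 (theta_1 + theta_2 psi_1) = 3 * (0.654 + (0.745)(-0.082)) = 1.77873
  c_2 = sigma^2 theta_2 = 3 * (0.745) = 2.235
Equations for k = 0 and k = 1 (AR order 1):
  gamma(0) = phi_1 gamma(1) + c_0
  gamma(1) = phi_1 gamma(0) + c_1
Substituting the second into the first: gamma(0) (1 - phi_1^2) = c_0 + phi_1 c_1, so
  gamma(0) = (c_0 + phi_1 c_1) / (1 - phi_1^2) = (4.639078 + (-0.736)(1.77873)) / (1 - (-0.736)^2) = 3.329932 / 0.458304 = 7.265772.
Therefore gamma(0) = 7.2658 (to 4 decimal places).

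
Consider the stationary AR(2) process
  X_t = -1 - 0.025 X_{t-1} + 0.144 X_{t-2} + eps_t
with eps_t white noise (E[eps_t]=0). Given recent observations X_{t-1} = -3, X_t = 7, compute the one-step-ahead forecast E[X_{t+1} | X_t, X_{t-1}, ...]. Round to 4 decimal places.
E[X_{t+1} \mid \mathcal F_t] = -1.6070

For an AR(p) model X_t = c + sum_i phi_i X_{t-i} + eps_t, the
one-step-ahead conditional mean is
  E[X_{t+1} | X_t, ...] = c + sum_i phi_i X_{t+1-i}.
Substitute known values:
  E[X_{t+1} | ...] = -1 + (-0.025) * (7) + (0.144) * (-3)
                   = -1.6070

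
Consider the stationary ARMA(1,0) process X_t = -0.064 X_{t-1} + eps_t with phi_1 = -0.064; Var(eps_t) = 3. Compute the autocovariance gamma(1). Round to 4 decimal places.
\gamma(1) = -0.1928

Multiply the model equation by X_{t-k} and take expectations. With theta_0 = psi_0 = 1 and psi_j the MA(infinity) weights, this gives
  gamma(k) - sum_i phi_i gamma(k-i) = c_k,
  c_k = sigma^2 * sum_{j=k..q} theta_j psi_{j-k}   (c_k = 0 for k > q),
using gamma(-m) = gamma(m).
Pure AR (q = 0): c_0 = sigma^2 = 3, c_k = 0 for k >= 1.
Equations for k = 0 and k = 1 (AR order 1):
  gamma(0) = phi_1 gamma(1) + c_0
  gamma(1) = phi_1 gamma(0) + c_1
Substituting the second into the first: gamma(0) (1 - phi_1^2) = c_0 + phi_1 c_1, so
  gamma(0) = c_0 / (1 - phi_1^2) = 3 / (1 - (-0.064)^2) = 3 / 0.995904 = 3.012339.
  gamma(1) = phi_1 gamma(0) = (-0.064)(3.012339) = -0.19279.
Therefore gamma(1) = -0.1928 (to 4 decimal places).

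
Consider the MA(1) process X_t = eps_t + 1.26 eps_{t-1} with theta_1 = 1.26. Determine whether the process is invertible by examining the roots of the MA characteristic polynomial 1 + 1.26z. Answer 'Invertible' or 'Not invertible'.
\text{Not invertible}

The MA(q) characteristic polynomial is P(z) = 1 + 1.26z.
Invertibility requires all roots to lie outside the unit circle, i.e. |z| > 1 for every root.
This is linear in z: 1 + (1.26) z = 0  =>  z = -1/(1.26) = -0.793651,  |z| = 0.793651.
Moduli of all roots: 0.7937.
All moduli strictly greater than 1? No.
Verdict: Not invertible.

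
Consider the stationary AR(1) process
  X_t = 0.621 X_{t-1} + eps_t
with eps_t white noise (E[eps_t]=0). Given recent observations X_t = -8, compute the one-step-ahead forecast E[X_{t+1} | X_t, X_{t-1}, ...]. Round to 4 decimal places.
E[X_{t+1} \mid \mathcal F_t] = -4.9680

For an AR(p) model X_t = c + sum_i phi_i X_{t-i} + eps_t, the
one-step-ahead conditional mean is
  E[X_{t+1} | X_t, ...] = c + sum_i phi_i X_{t+1-i}.
Substitute known values:
  E[X_{t+1} | ...] = (0.621) * (-8)
                   = -4.9680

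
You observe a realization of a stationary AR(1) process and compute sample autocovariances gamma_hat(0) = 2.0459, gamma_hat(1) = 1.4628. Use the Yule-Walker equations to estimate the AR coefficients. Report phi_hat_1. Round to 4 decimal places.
\hat\phi_{1} = 0.7150

The Yule-Walker equations for an AR(p) process read, in matrix form,
  Gamma_p phi = r_p,   with   (Gamma_p)_{ij} = gamma(|i - j|),
                       (r_p)_i = gamma(i),   i,j = 1..p.
Substitute the sample gammas (Toeplitz matrix and right-hand side of size 1):
  Gamma_p = [[2.0459]]
  r_p     = [1.4628]
With p = 1 this is the single equation gamma(0) phi_1 = gamma(1):
  phi_hat_1 = gamma(1) / gamma(0) = 1.4628 / 2.0459 = 0.7150.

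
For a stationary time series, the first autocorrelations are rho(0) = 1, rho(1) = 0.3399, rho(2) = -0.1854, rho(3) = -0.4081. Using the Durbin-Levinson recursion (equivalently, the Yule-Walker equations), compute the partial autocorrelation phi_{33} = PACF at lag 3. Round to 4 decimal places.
\phi_{33} = -0.2659

The PACF at lag k is phi_{kk}, the last component of the solution
to the Yule-Walker system G_k phi = r_k where
  (G_k)_{ij} = rho(|i - j|), (r_k)_i = rho(i), i,j = 1..k.
Equivalently, Durbin-Levinson gives phi_{kk} iteratively:
  phi_{11} = rho(1)
  phi_{kk} = [rho(k) - sum_{j=1..k-1} phi_{k-1,j} rho(k-j)]
            / [1 - sum_{j=1..k-1} phi_{k-1,j} rho(j)],
  phi_{k,j} = phi_{k-1,j} - phi_{kk} phi_{k-1,k-j},  j = 1..k-1.
Step k = 1:
  phi_11 = rho(1) = 0.3399.
Step k = 2:
  phi_22 = [rho(2) - phi_11 rho(1)] / [1 - phi_11 rho(1)] = [-0.1854 - (0.3399)(0.3399)] / [1 - (0.3399)(0.3399)]
         = -0.30093201 / 0.88446799 = -0.340241.
  Update: phi_21 = phi_11 - phi_22 phi_11 = 0.3399 - (-0.340241)(0.3399) = 0.455548.
Step k = 3:
  phi_33 = [rho(3) - phi_21 rho(2) - phi_22 rho(1)] / [1 - phi_21 rho(1) - phi_22 rho(2)]
    numerator   = -0.4081 - (0.455548)(-0.1854) - (-0.340241)(0.3399) = -0.20799362
    denominator = 1 - (0.455548)(0.3399) - (-0.340241)(-0.1854) = 0.78207867
  phi_33 = -0.20799362 / 0.78207867 = -0.2659.
Therefore phi_{33} = -0.2659.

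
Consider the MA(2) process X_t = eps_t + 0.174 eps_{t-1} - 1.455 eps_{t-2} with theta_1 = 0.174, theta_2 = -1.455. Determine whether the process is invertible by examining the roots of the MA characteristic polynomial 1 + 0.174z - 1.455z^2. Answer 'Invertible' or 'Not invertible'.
\text{Not invertible}

The MA(q) characteristic polynomial is P(z) = 1 + 0.174z - 1.455z^2.
Invertibility requires all roots to lie outside the unit circle, i.e. |z| > 1 for every root.
Set 1 + (0.174) z + (-1.455) z^2 = 0, i.e. a z^2 + b z + c = 0 with a = -1.455, b = 0.174, c = 1.
Discriminant D = b^2 - 4ac = (0.174)^2 - 4*(-1.455)*1 = 0.030276 - (-5.82) = 5.850276.
D >= 0, so the roots are real: z = (-b +/- sqrt(D)) / (2a) = (-0.174 +/- 2.418734) / (-2.91).
  z_1 = (-0.174 + 2.418734) / (-2.91) = -0.7714,   |z_1| = 0.7714.
  z_2 = (-0.174 - 2.418734) / (-2.91) = 0.891,   |z_2| = 0.891.
Moduli of all roots: 0.7714, 0.8910.
All moduli strictly greater than 1? No.
Verdict: Not invertible.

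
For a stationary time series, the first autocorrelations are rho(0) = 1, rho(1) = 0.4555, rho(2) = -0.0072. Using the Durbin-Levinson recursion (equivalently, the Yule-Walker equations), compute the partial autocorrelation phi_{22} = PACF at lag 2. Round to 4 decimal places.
\phi_{22} = -0.2709

The PACF at lag k is phi_{kk}, the last component of the solution
to the Yule-Walker system G_k phi = r_k where
  (G_k)_{ij} = rho(|i - j|), (r_k)_i = rho(i), i,j = 1..k.
Equivalently, Durbin-Levinson gives phi_{kk} iteratively:
  phi_{11} = rho(1)
  phi_{kk} = [rho(k) - sum_{j=1..k-1} phi_{k-1,j} rho(k-j)]
            / [1 - sum_{j=1..k-1} phi_{k-1,j} rho(j)],
  phi_{k,j} = phi_{k-1,j} - phi_{kk} phi_{k-1,k-j},  j = 1..k-1.
Step k = 1:
  phi_11 = rho(1) = 0.4555.
Step k = 2:
  phi_22 = [rho(2) - phi_11 rho(1)] / [1 - phi_11 rho(1)] = [-0.0072 - (0.4555)(0.4555)] / [1 - (0.4555)(0.4555)]
         = -0.21468025 / 0.79251975 = -0.2709.
Therefore phi_{22} = -0.2709.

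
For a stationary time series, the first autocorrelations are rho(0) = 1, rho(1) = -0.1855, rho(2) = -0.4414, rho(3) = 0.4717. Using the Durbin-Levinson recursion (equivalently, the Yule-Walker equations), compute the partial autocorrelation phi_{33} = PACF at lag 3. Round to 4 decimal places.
\phi_{33} = 0.3530

The PACF at lag k is phi_{kk}, the last component of the solution
to the Yule-Walker system G_k phi = r_k where
  (G_k)_{ij} = rho(|i - j|), (r_k)_i = rho(i), i,j = 1..k.
Equivalently, Durbin-Levinson gives phi_{kk} iteratively:
  phi_{11} = rho(1)
  phi_{kk} = [rho(k) - sum_{j=1..k-1} phi_{k-1,j} rho(k-j)]
            / [1 - sum_{j=1..k-1} phi_{k-1,j} rho(j)],
  phi_{k,j} = phi_{k-1,j} - phi_{kk} phi_{k-1,k-j},  j = 1..k-1.
Step k = 1:
  phi_11 = rho(1) = -0.1855.
Step k = 2:
  phi_22 = [rho(2) - phi_11 rho(1)] / [1 - phi_11 rho(1)] = [-0.4414 - (-0.1855)(-0.1855)] / [1 - (-0.1855)(-0.1855)]
         = -0.47581025 / 0.96558975 = -0.492766.
  Update: phi_21 = phi_11 - phi_22 phi_11 = -0.1855 - (-0.492766)(-0.1855) = -0.276908.
Step k = 3:
  phi_33 = [rho(3) - phi_21 rho(2) - phi_22 rho(1)] / [1 - phi_21 rho(1) - phi_22 rho(2)]
    numerator   = 0.4717 - (-0.276908)(-0.4414) - (-0.492766)(-0.1855) = 0.25806455
    denominator = 1 - (-0.276908)(-0.1855) - (-0.492766)(-0.4414) = 0.73112641
  phi_33 = 0.25806455 / 0.73112641 = 0.353.
Therefore phi_{33} = 0.3530.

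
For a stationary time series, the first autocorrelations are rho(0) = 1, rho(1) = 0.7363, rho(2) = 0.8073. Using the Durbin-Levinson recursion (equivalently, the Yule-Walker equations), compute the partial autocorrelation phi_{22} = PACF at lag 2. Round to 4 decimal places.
\phi_{22} = 0.5791

The PACF at lag k is phi_{kk}, the last component of the solution
to the Yule-Walker system G_k phi = r_k where
  (G_k)_{ij} = rho(|i - j|), (r_k)_i = rho(i), i,j = 1..k.
Equivalently, Durbin-Levinson gives phi_{kk} iteratively:
  phi_{11} = rho(1)
  phi_{kk} = [rho(k) - sum_{j=1..k-1} phi_{k-1,j} rho(k-j)]
            / [1 - sum_{j=1..k-1} phi_{k-1,j} rho(j)],
  phi_{k,j} = phi_{k-1,j} - phi_{kk} phi_{k-1,k-j},  j = 1..k-1.
Step k = 1:
  phi_11 = rho(1) = 0.7363.
Step k = 2:
  phi_22 = [rho(2) - phi_11 rho(1)] / [1 - phi_11 rho(1)] = [0.8073 - (0.7363)(0.7363)] / [1 - (0.7363)(0.7363)]
         = 0.26516231 / 0.45786231 = 0.5791.
Therefore phi_{22} = 0.5791.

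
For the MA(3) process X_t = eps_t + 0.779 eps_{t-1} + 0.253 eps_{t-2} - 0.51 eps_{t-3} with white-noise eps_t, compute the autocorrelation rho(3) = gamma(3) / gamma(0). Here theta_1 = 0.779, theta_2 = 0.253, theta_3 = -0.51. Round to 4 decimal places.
\rho(3) = -0.2641

For an MA(q) process with theta_0 = 1, the autocovariance is
  gamma(k) = sigma^2 * sum_{i=0..q-k} theta_i * theta_{i+k},
and rho(k) = gamma(k) / gamma(0). Sigma^2 cancels.
  numerator   = (1)*(-0.51) = -0.51.
  denominator = (1)^2 + (0.779)^2 + (0.253)^2 + (-0.51)^2 = 1.93095.
  rho(3) = -0.51 / 1.93095 = -0.2641.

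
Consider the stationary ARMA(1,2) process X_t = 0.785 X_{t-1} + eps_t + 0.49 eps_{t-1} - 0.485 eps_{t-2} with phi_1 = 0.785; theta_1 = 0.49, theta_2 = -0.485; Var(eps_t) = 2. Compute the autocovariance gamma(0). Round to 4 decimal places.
\gamma(0) = 6.6381

Multiply the model equation by X_{t-k} and take expectations. With theta_0 = psi_0 = 1 and psi_j the MA(infinity) weights, this gives
  gamma(k) - sum_i phi_i gamma(k-i) = c_k,
  c_k = sigma^2 * sum_{j=k..q} theta_j psi_{j-k}   (c_k = 0 for k > q),
using gamma(-m) = gamma(m).
psi-weights needed (psi_j = theta_j + sum_i phi_i psi_{j-i}):
  psi_1 = theta_1 + phi_1 = 0.49 + (0.785) = 1.275
  psi_2 = theta_2 + phi_1 psi_1 = -0.485 + (0.785)(1.275) = 0.515875
Right-hand sides:
  c_0 = sigma^2 (1 + theta_1 psi_1 + theta_2 psi_2) = 2 * (1 + (0.49)(1.275) + (-0.485)(0.515875)) = 2 * 1.374551 = 2.749101
  c_1 = sigma^2 (theta_1 + theta_2 psi_1) = 2 * (0.49 + (-0.485)(1.275)) = -0.25675
  c_2 = sigma^2 theta_2 = 2 * (-0.485) = -0.97
Equations for k = 0 and k = 1 (AR order 1):
  gamma(0) = phi_1 gamma(1) + c_0
  gamma(1) = phi_1 gamma(0) + c_1
Substituting the second into the first: gamma(0) (1 - phi_1^2) = c_0 + phi_1 c_1, so
  gamma(0) = (c_0 + phi_1 c_1) / (1 - phi_1^2) = (2.749101 + (0.785)(-0.25675)) / (1 - (0.785)^2) = 2.547553 / 0.383775 = 6.638141.
Therefore gamma(0) = 6.6381 (to 4 decimal places).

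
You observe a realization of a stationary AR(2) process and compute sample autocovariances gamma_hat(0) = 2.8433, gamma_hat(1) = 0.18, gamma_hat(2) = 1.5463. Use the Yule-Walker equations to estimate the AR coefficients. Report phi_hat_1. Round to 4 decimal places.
\hat\phi_{1} = 0.0290

The Yule-Walker equations for an AR(p) process read, in matrix form,
  Gamma_p phi = r_p,   with   (Gamma_p)_{ij} = gamma(|i - j|),
                       (r_p)_i = gamma(i),   i,j = 1..p.
Substitute the sample gammas (Toeplitz matrix and right-hand side of size 2):
  Gamma_p = [[2.8433, 0.18], [0.18, 2.8433]]
  r_p     = [0.18, 1.5463]
Written out:
  2.8433 phi_1 + 0.18 phi_2 = 0.18
  0.18 phi_1 + 2.8433 phi_2 = 1.5463
Solve by Cramer's rule:
  det = gamma(0)^2 - gamma(1)^2 = (2.8433)^2 - (0.18)^2 = 8.08435489 - 0.0324 = 8.05195489
  phi_hat_1 = [gamma(1) gamma(0) - gamma(1) gamma(2)] / det = [(0.18)(2.8433) - (0.18)(1.5463)] / 8.05195489 = 0.23346 / 8.05195489 = 0.029
  phi_hat_2 = [gamma(0) gamma(2) - gamma(1)^2] / det = [(2.8433)(1.5463) - (0.18)^2] / 8.05195489 = 4.36419479 / 8.05195489 = 0.542
So phi_hat = [0.0290, 0.5420].
Therefore phi_hat_1 = 0.0290.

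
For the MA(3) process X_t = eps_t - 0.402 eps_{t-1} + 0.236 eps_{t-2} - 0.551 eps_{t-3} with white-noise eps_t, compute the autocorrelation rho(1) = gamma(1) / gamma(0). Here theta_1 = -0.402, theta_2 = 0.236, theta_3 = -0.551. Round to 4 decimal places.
\rho(1) = -0.4122

For an MA(q) process with theta_0 = 1, the autocovariance is
  gamma(k) = sigma^2 * sum_{i=0..q-k} theta_i * theta_{i+k},
and rho(k) = gamma(k) / gamma(0). Sigma^2 cancels.
  numerator   = (1)*(-0.402) + (-0.402)*(0.236) + (0.236)*(-0.551) = -0.626908.
  denominator = (1)^2 + (-0.402)^2 + (0.236)^2 + (-0.551)^2 = 1.520901.
  rho(1) = -0.626908 / 1.520901 = -0.4122.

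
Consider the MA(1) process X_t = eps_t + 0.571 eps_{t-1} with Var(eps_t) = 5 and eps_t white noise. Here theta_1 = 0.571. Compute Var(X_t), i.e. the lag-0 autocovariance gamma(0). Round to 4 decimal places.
\gamma(0) = 6.6302

For an MA(q) process X_t = eps_t + sum_i theta_i eps_{t-i} with
Var(eps_t) = sigma^2, the variance is
  gamma(0) = sigma^2 * (1 + sum_i theta_i^2).
  sum_i theta_i^2 = (0.571)^2 = 0.326041.
  gamma(0) = 5 * (1 + 0.326041) = 5 * 1.326041 = 6.630205, which rounds to 6.6302.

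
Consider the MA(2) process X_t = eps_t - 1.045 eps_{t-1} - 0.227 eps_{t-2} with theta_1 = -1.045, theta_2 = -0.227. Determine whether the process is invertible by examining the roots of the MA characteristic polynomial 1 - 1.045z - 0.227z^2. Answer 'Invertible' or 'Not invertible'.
\text{Not invertible}

The MA(q) characteristic polynomial is P(z) = 1 - 1.045z - 0.227z^2.
Invertibility requires all roots to lie outside the unit circle, i.e. |z| > 1 for every root.
Set 1 + (-1.045) z + (-0.227) z^2 = 0, i.e. a z^2 + b z + c = 0 with a = -0.227, b = -1.045, c = 1.
Discriminant D = b^2 - 4ac = (-1.045)^2 - 4*(-0.227)*1 = 1.092025 - (-0.908) = 2.000025.
D >= 0, so the roots are real: z = (-b +/- sqrt(D)) / (2a) = (1.045 +/- 1.414222) / (-0.454).
  z_1 = (1.045 + 1.414222) / (-0.454) = -5.4168,   |z_1| = 5.4168.
  z_2 = (1.045 - 1.414222) / (-0.454) = 0.8133,   |z_2| = 0.8133.
Moduli of all roots: 5.4168, 0.8133.
All moduli strictly greater than 1? No.
Verdict: Not invertible.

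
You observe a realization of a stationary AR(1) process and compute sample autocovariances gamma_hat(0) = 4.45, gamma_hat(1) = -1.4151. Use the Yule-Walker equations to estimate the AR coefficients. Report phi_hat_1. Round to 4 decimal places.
\hat\phi_{1} = -0.3180

The Yule-Walker equations for an AR(p) process read, in matrix form,
  Gamma_p phi = r_p,   with   (Gamma_p)_{ij} = gamma(|i - j|),
                       (r_p)_i = gamma(i),   i,j = 1..p.
Substitute the sample gammas (Toeplitz matrix and right-hand side of size 1):
  Gamma_p = [[4.45]]
  r_p     = [-1.4151]
With p = 1 this is the single equation gamma(0) phi_1 = gamma(1):
  phi_hat_1 = gamma(1) / gamma(0) = -1.4151 / 4.45 = -0.3180.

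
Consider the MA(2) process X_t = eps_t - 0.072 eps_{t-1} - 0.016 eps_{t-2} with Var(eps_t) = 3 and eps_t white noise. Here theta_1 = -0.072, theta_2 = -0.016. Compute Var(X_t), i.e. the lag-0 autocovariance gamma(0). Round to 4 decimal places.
\gamma(0) = 3.0163

For an MA(q) process X_t = eps_t + sum_i theta_i eps_{t-i} with
Var(eps_t) = sigma^2, the variance is
  gamma(0) = sigma^2 * (1 + sum_i theta_i^2).
  sum_i theta_i^2 = (-0.072)^2 + (-0.016)^2 = 0.005184 + 0.000256 = 0.00544.
  gamma(0) = 3 * (1 + 0.00544) = 3 * 1.00544 = 3.01632, which rounds to 3.0163.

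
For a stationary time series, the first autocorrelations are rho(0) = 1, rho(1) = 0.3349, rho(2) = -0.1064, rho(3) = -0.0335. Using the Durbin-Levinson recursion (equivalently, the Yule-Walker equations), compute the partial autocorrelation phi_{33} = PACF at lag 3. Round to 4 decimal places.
\phi_{33} = 0.1119

The PACF at lag k is phi_{kk}, the last component of the solution
to the Yule-Walker system G_k phi = r_k where
  (G_k)_{ij} = rho(|i - j|), (r_k)_i = rho(i), i,j = 1..k.
Equivalently, Durbin-Levinson gives phi_{kk} iteratively:
  phi_{11} = rho(1)
  phi_{kk} = [rho(k) - sum_{j=1..k-1} phi_{k-1,j} rho(k-j)]
            / [1 - sum_{j=1..k-1} phi_{k-1,j} rho(j)],
  phi_{k,j} = phi_{k-1,j} - phi_{kk} phi_{k-1,k-j},  j = 1..k-1.
Step k = 1:
  phi_11 = rho(1) = 0.3349.
Step k = 2:
  phi_22 = [rho(2) - phi_11 rho(1)] / [1 - phi_11 rho(1)] = [-0.1064 - (0.3349)(0.3349)] / [1 - (0.3349)(0.3349)]
         = -0.21855801 / 0.88784199 = -0.246168.
  Update: phi_21 = phi_11 - phi_22 phi_11 = 0.3349 - (-0.246168)(0.3349) = 0.417342.
Step k = 3:
  phi_33 = [rho(3) - phi_21 rho(2) - phi_22 rho(1)] / [1 - phi_21 rho(1) - phi_22 rho(2)]
    numerator   = -0.0335 - (0.417342)(-0.1064) - (-0.246168)(0.3349) = 0.0933467
    denominator = 1 - (0.417342)(0.3349) - (-0.246168)(-0.1064) = 0.83404007
  phi_33 = 0.0933467 / 0.83404007 = 0.1119.
Therefore phi_{33} = 0.1119.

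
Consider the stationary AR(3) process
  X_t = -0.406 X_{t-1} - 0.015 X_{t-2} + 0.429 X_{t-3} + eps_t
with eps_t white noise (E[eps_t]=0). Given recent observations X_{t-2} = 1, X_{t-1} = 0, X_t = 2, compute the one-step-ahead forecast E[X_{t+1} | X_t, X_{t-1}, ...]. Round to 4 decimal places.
E[X_{t+1} \mid \mathcal F_t] = -0.3830

For an AR(p) model X_t = c + sum_i phi_i X_{t-i} + eps_t, the
one-step-ahead conditional mean is
  E[X_{t+1} | X_t, ...] = c + sum_i phi_i X_{t+1-i}.
Substitute known values:
  E[X_{t+1} | ...] = (-0.406) * (2) + (-0.015) * (0) + (0.429) * (1)
                   = -0.3830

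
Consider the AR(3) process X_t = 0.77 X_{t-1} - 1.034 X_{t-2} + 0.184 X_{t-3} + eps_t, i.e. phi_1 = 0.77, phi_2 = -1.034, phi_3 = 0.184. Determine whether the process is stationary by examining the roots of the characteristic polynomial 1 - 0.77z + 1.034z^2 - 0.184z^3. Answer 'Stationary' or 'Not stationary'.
\text{Stationary}

The AR(p) characteristic polynomial is P(z) = 1 - 0.77z + 1.034z^2 - 0.184z^3.
Stationarity requires all roots to lie outside the unit circle, i.e. |z| > 1 for every root.
Degree 3: look for a simple real root z0 first, then factor out (1 - z/z0) and solve the remaining quadratic.
Testing z0 = 5: P(5) = 1 + (-0.77)(5) + (1.034)(5)^2 + (-0.184)(5)^3
  = 1 + (-3.85) + (25.85) + (-23) = 0.  So z_0 = 5 is a root, |z_0| = 5.
Divide out the factor (1 - 0.2 z) = (1 - z/z0) (since 1/z0 = 0.2):
  P(z) = (1 - 0.2 z)(1 + (-0.57) z + (0.92) z^2)
  [check: z-coef -0.57 - (0.2) = -0.77; z^2-coef 0.92 - (0.2)(-0.57) = 1.034; z^3-coef -(0.2)(0.92) = -0.184.]
Remaining roots from the quadratic factor 1 + (-0.57) z + (0.92) z^2:
  Set 1 + (-0.57) z + (0.92) z^2 = 0, i.e. a z^2 + b z + c = 0 with a = 0.92, b = -0.57, c = 1.
  Discriminant D = b^2 - 4ac = (-0.57)^2 - 4*(0.92)*1 = 0.3249 - (3.68) = -3.3551.
  D < 0, so the roots are the complex-conjugate pair z = (-b +/- i sqrt(-D)) / (2a) = 0.3098 +/- 0.9955i.
  For a conjugate pair |z|^2 = z * conj(z) = (product of roots) = c/a = 1/(0.92) = 1.086957, so |z| = sqrt(1.086957) = 1.0426 for both roots.
Moduli of all roots: 5.0000, 1.0426, 1.0426.
All moduli strictly greater than 1? Yes.
Verdict: Stationary.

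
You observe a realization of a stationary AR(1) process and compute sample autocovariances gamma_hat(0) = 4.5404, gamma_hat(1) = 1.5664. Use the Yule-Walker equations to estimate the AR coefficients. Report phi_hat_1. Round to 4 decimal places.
\hat\phi_{1} = 0.3450

The Yule-Walker equations for an AR(p) process read, in matrix form,
  Gamma_p phi = r_p,   with   (Gamma_p)_{ij} = gamma(|i - j|),
                       (r_p)_i = gamma(i),   i,j = 1..p.
Substitute the sample gammas (Toeplitz matrix and right-hand side of size 1):
  Gamma_p = [[4.5404]]
  r_p     = [1.5664]
With p = 1 this is the single equation gamma(0) phi_1 = gamma(1):
  phi_hat_1 = gamma(1) / gamma(0) = 1.5664 / 4.5404 = 0.3450.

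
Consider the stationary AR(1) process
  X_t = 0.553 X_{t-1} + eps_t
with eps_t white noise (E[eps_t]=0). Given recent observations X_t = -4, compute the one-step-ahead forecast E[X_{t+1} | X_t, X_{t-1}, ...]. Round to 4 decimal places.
E[X_{t+1} \mid \mathcal F_t] = -2.2120

For an AR(p) model X_t = c + sum_i phi_i X_{t-i} + eps_t, the
one-step-ahead conditional mean is
  E[X_{t+1} | X_t, ...] = c + sum_i phi_i X_{t+1-i}.
Substitute known values:
  E[X_{t+1} | ...] = (0.553) * (-4)
                   = -2.2120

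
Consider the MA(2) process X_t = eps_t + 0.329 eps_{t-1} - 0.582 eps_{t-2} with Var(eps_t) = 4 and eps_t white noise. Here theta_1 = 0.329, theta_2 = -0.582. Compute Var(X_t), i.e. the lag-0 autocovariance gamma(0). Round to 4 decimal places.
\gamma(0) = 5.7879

For an MA(q) process X_t = eps_t + sum_i theta_i eps_{t-i} with
Var(eps_t) = sigma^2, the variance is
  gamma(0) = sigma^2 * (1 + sum_i theta_i^2).
  sum_i theta_i^2 = (0.329)^2 + (-0.582)^2 = 0.108241 + 0.338724 = 0.446965.
  gamma(0) = 4 * (1 + 0.446965) = 4 * 1.446965 = 5.78786, which rounds to 5.7879.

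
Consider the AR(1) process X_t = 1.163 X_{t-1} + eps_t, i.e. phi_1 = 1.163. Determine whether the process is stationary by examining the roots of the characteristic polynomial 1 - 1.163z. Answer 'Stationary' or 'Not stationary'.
\text{Not stationary}

The AR(p) characteristic polynomial is P(z) = 1 - 1.163z.
Stationarity requires all roots to lie outside the unit circle, i.e. |z| > 1 for every root.
This is linear in z: 1 + (-1.163) z = 0  =>  z = -1/(-1.163) = 0.859845,  |z| = 0.859845.
Moduli of all roots: 0.8598.
All moduli strictly greater than 1? No.
Verdict: Not stationary.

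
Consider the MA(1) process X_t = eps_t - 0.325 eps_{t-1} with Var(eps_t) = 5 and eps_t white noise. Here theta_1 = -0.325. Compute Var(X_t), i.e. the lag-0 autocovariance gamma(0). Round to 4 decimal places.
\gamma(0) = 5.5281

For an MA(q) process X_t = eps_t + sum_i theta_i eps_{t-i} with
Var(eps_t) = sigma^2, the variance is
  gamma(0) = sigma^2 * (1 + sum_i theta_i^2).
  sum_i theta_i^2 = (-0.325)^2 = 0.105625.
  gamma(0) = 5 * (1 + 0.105625) = 5 * 1.105625 = 5.528125, which rounds to 5.5281.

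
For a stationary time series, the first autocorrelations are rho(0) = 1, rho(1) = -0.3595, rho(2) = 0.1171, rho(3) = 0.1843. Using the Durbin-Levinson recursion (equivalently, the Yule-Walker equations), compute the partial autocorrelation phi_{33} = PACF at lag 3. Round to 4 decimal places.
\phi_{33} = 0.2550

The PACF at lag k is phi_{kk}, the last component of the solution
to the Yule-Walker system G_k phi = r_k where
  (G_k)_{ij} = rho(|i - j|), (r_k)_i = rho(i), i,j = 1..k.
Equivalently, Durbin-Levinson gives phi_{kk} iteratively:
  phi_{11} = rho(1)
  phi_{kk} = [rho(k) - sum_{j=1..k-1} phi_{k-1,j} rho(k-j)]
            / [1 - sum_{j=1..k-1} phi_{k-1,j} rho(j)],
  phi_{k,j} = phi_{k-1,j} - phi_{kk} phi_{k-1,k-j},  j = 1..k-1.
Step k = 1:
  phi_11 = rho(1) = -0.3595.
Step k = 2:
  phi_22 = [rho(2) - phi_11 rho(1)] / [1 - phi_11 rho(1)] = [0.1171 - (-0.3595)(-0.3595)] / [1 - (-0.3595)(-0.3595)]
         = -0.01214025 / 0.87075975 = -0.013942.
  Update: phi_21 = phi_11 - phi_22 phi_11 = -0.3595 - (-0.013942)(-0.3595) = -0.364512.
Step k = 3:
  phi_33 = [rho(3) - phi_21 rho(2) - phi_22 rho(1)] / [1 - phi_21 rho(1) - phi_22 rho(2)]
    numerator   = 0.1843 - (-0.364512)(0.1171) - (-0.013942)(-0.3595) = 0.22197218
    denominator = 1 - (-0.364512)(-0.3595) - (-0.013942)(0.1171) = 0.87059049
  phi_33 = 0.22197218 / 0.87059049 = 0.255.
Therefore phi_{33} = 0.2550.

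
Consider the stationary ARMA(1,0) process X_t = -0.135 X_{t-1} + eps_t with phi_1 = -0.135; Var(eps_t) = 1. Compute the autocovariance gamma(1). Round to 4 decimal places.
\gamma(1) = -0.1375

Multiply the model equation by X_{t-k} and take expectations. With theta_0 = psi_0 = 1 and psi_j the MA(infinity) weights, this gives
  gamma(k) - sum_i phi_i gamma(k-i) = c_k,
  c_k = sigma^2 * sum_{j=k..q} theta_j psi_{j-k}   (c_k = 0 for k > q),
using gamma(-m) = gamma(m).
Pure AR (q = 0): c_0 = sigma^2 = 1, c_k = 0 for k >= 1.
Equations for k = 0 and k = 1 (AR order 1):
  gamma(0) = phi_1 gamma(1) + c_0
  gamma(1) = phi_1 gamma(0) + c_1
Substituting the second into the first: gamma(0) (1 - phi_1^2) = c_0 + phi_1 c_1, so
  gamma(0) = c_0 / (1 - phi_1^2) = 1 / (1 - (-0.135)^2) = 1 / 0.981775 = 1.018563.
  gamma(1) = phi_1 gamma(0) = (-0.135)(1.018563) = -0.137506.
Therefore gamma(1) = -0.1375 (to 4 decimal places).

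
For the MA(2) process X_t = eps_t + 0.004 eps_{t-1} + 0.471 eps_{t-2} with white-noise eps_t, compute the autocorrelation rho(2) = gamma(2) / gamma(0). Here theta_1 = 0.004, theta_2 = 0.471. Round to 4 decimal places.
\rho(2) = 0.3855

For an MA(q) process with theta_0 = 1, the autocovariance is
  gamma(k) = sigma^2 * sum_{i=0..q-k} theta_i * theta_{i+k},
and rho(k) = gamma(k) / gamma(0). Sigma^2 cancels.
  numerator   = (1)*(0.471) = 0.471.
  denominator = (1)^2 + (0.004)^2 + (0.471)^2 = 1.221857.
  rho(2) = 0.471 / 1.221857 = 0.3855.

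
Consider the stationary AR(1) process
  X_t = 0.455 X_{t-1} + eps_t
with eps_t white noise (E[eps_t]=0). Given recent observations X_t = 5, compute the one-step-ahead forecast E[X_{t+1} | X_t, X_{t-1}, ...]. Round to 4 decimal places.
E[X_{t+1} \mid \mathcal F_t] = 2.2750

For an AR(p) model X_t = c + sum_i phi_i X_{t-i} + eps_t, the
one-step-ahead conditional mean is
  E[X_{t+1} | X_t, ...] = c + sum_i phi_i X_{t+1-i}.
Substitute known values:
  E[X_{t+1} | ...] = (0.455) * (5)
                   = 2.2750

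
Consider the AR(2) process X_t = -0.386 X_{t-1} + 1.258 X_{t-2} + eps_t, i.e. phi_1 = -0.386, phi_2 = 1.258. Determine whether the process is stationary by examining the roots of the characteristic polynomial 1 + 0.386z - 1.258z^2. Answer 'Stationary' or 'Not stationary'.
\text{Not stationary}

The AR(p) characteristic polynomial is P(z) = 1 + 0.386z - 1.258z^2.
Stationarity requires all roots to lie outside the unit circle, i.e. |z| > 1 for every root.
Set 1 + (0.386) z + (-1.258) z^2 = 0, i.e. a z^2 + b z + c = 0 with a = -1.258, b = 0.386, c = 1.
Discriminant D = b^2 - 4ac = (0.386)^2 - 4*(-1.258)*1 = 0.148996 - (-5.032) = 5.180996.
D >= 0, so the roots are real: z = (-b +/- sqrt(D)) / (2a) = (-0.386 +/- 2.27618) / (-2.516).
  z_1 = (-0.386 + 2.27618) / (-2.516) = -0.7513,   |z_1| = 0.7513.
  z_2 = (-0.386 - 2.27618) / (-2.516) = 1.0581,   |z_2| = 1.0581.
Moduli of all roots: 0.7513, 1.0581.
All moduli strictly greater than 1? No.
Verdict: Not stationary.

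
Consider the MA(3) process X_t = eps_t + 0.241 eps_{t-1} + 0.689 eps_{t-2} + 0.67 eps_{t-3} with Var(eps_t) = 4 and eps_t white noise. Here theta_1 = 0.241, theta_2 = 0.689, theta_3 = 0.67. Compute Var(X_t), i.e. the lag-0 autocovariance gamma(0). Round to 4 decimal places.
\gamma(0) = 7.9268

For an MA(q) process X_t = eps_t + sum_i theta_i eps_{t-i} with
Var(eps_t) = sigma^2, the variance is
  gamma(0) = sigma^2 * (1 + sum_i theta_i^2).
  sum_i theta_i^2 = (0.241)^2 + (0.689)^2 + (0.67)^2 = 0.058081 + 0.474721 + 0.4489 = 0.981702.
  gamma(0) = 4 * (1 + 0.981702) = 4 * 1.981702 = 7.926808, which rounds to 7.9268.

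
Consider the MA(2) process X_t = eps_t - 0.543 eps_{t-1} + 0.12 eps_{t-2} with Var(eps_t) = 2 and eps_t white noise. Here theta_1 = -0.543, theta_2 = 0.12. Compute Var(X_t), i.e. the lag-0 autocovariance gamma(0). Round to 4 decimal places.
\gamma(0) = 2.6185

For an MA(q) process X_t = eps_t + sum_i theta_i eps_{t-i} with
Var(eps_t) = sigma^2, the variance is
  gamma(0) = sigma^2 * (1 + sum_i theta_i^2).
  sum_i theta_i^2 = (-0.543)^2 + (0.12)^2 = 0.294849 + 0.0144 = 0.309249.
  gamma(0) = 2 * (1 + 0.309249) = 2 * 1.309249 = 2.618498, which rounds to 2.6185.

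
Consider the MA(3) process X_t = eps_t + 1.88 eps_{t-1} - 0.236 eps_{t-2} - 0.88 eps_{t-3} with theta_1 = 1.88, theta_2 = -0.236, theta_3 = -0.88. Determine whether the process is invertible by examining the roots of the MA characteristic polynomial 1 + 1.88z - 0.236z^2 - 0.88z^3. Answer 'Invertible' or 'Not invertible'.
\text{Not invertible}

The MA(q) characteristic polynomial is P(z) = 1 + 1.88z - 0.236z^2 - 0.88z^3.
Invertibility requires all roots to lie outside the unit circle, i.e. |z| > 1 for every root.
Degree 3: look for a simple real root z0 first, then factor out (1 - z/z0) and solve the remaining quadratic.
Testing z0 = -1.25: P(-1.25) = 1 + (1.88)(-1.25) + (-0.236)(-1.25)^2 + (-0.88)(-1.25)^3
  = 1 + (-2.35) + (-0.36875) + (1.71875) = 0.  So z_0 = -1.25 is a root, |z_0| = 1.25.
Divide out the factor (1 + 0.8 z) = (1 - z/z0) (since 1/z0 = -0.8):
  P(z) = (1 + 0.8 z)(1 + (1.08) z + (-1.1) z^2)
  [check: z-coef 1.08 - (-0.8) = 1.88; z^2-coef -1.1 - (-0.8)(1.08) = -0.236; z^3-coef -(-0.8)(-1.1) = -0.88.]
Remaining roots from the quadratic factor 1 + (1.08) z + (-1.1) z^2:
  Set 1 + (1.08) z + (-1.1) z^2 = 0, i.e. a z^2 + b z + c = 0 with a = -1.1, b = 1.08, c = 1.
  Discriminant D = b^2 - 4ac = (1.08)^2 - 4*(-1.1)*1 = 1.1664 - (-4.4) = 5.5664.
  D >= 0, so the roots are real: z = (-b +/- sqrt(D)) / (2a) = (-1.08 +/- 2.359322) / (-2.2).
    z_1 = (-1.08 + 2.359322) / (-2.2) = -0.5815,   |z_1| = 0.5815.
    z_2 = (-1.08 - 2.359322) / (-2.2) = 1.5633,   |z_2| = 1.5633.
Moduli of all roots: 1.2500, 0.5815, 1.5633.
All moduli strictly greater than 1? No.
Verdict: Not invertible.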